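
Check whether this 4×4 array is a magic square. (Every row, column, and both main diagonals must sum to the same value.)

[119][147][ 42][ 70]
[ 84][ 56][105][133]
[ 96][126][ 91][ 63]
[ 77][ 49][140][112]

No — main diagonal sums to 378 but row 3 sums to 376.

Row 1: 119 + 147 + 42 + 70 = 378.
Row 2: 84 + 56 + 105 + 133 = 378.
Row 3: 96 + 126 + 91 + 63 = 376.
Row 4: 77 + 49 + 140 + 112 = 378.
Column 1: 119 + 84 + 96 + 77 = 376.
Column 2: 147 + 56 + 126 + 49 = 378.
Column 3: 42 + 105 + 91 + 140 = 378.
Column 4: 70 + 133 + 63 + 112 = 378.
Main diagonal: 119 + 56 + 91 + 112 = 378.
Anti-diagonal: 70 + 105 + 126 + 77 = 378.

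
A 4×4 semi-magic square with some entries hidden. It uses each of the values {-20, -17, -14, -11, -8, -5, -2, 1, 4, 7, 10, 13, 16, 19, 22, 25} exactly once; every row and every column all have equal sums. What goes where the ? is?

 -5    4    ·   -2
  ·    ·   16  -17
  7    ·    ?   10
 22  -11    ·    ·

1

The 16 entries sum to 40, so each line sums to 40/4 = 10.
Row 1 must total 10; the given cells sum to -3, so (1,3) = 13.
Using column 1: -5 + 7 + 22 + ? → (2,1) = 10 − 24 = -14.
Column 4: -2 + (-17) + 10 + ? = 10, so (4,4) = 19.
The remaining cell in row 2 is (2,2) = 10 − (-15) = 25.
From row 4, 10 − (22 + (-11) + 19) gives (4,3) = -20.
Using column 2: 4 + 25 + (-11) + ? → (3,2) = 10 − 18 = -8.
Column 3 needs 10; the known cells sum to 9, so (3,3) = 1.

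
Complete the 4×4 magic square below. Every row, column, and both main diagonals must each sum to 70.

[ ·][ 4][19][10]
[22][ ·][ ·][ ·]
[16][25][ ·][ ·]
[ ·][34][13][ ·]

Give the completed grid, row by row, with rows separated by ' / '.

Row 1 needs 70; the known cells sum to 33, so (1,1) = 37.
Column 1: 37 + 22 + 16 + ? = 70, so (4,1) = -5.
From column 2, 70 − (4 + 25 + 34) gives (2,2) = 7.
Anti-diagonal must total 70; the given cells sum to 30, so (2,3) = 40.
Using row 2: 22 + 7 + 40 + ? → (2,4) = 70 − 69 = 1.
From row 4, 70 − (-5 + 34 + 13) gives (4,4) = 28.
From column 3, 70 − (19 + 40 + 13) gives (3,3) = -2.
The remaining cell in column 4 is (3,4) = 70 − 39 = 31.

37 4 19 10 / 22 7 40 1 / 16 25 -2 31 / -5 34 13 28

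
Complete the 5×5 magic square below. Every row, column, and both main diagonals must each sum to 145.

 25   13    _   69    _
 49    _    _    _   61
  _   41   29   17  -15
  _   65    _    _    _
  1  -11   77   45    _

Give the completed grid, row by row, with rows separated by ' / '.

25 13 -19 69 57 / 49 37 5 -7 61 / 73 41 29 17 -15 / -3 65 53 21 9 / 1 -11 77 45 33

Row 3: 41 + 29 + 17 + (-15) + ? = 145, so (3,1) = 73.
Using row 5: 1 + (-11) + 77 + 45 + ? → (5,5) = 145 − 112 = 33.
The remaining cell in column 1 is (4,1) = 145 − 148 = -3.
The remaining cell in column 2 is (2,2) = 145 − 108 = 37.
Main diagonal needs 145; the known cells sum to 124, so (4,4) = 21.
Column 4 needs 145; the known cells sum to 152, so (2,4) = -7.
From anti-diagonal, 145 − (-7 + 29 + 65 + 1) gives (1,5) = 57.
Using row 1: 25 + 13 + 69 + 57 + ? → (1,3) = 145 − 164 = -19.
The remaining cell in row 2 is (2,3) = 145 − 140 = 5.
From column 3, 145 − (-19 + 5 + 29 + 77) gives (4,3) = 53.
Column 5 needs 145; the known cells sum to 136, so (4,5) = 9.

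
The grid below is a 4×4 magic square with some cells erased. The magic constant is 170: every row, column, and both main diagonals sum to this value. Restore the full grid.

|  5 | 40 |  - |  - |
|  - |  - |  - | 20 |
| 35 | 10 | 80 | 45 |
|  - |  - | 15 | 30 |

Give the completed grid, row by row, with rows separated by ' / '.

5 40 50 75 / 70 55 25 20 / 35 10 80 45 / 60 65 15 30

Column 4 needs 170; the known cells sum to 95, so (1,4) = 75.
Main diagonal must total 170; the given cells sum to 115, so (2,2) = 55.
The remaining cell in row 1 is (1,3) = 170 − 120 = 50.
Using column 2: 40 + 55 + 10 + ? → (4,2) = 170 − 105 = 65.
The remaining cell in column 3 is (2,3) = 170 − 145 = 25.
Anti-diagonal needs 170; the known cells sum to 110, so (4,1) = 60.
From row 2, 170 − (55 + 25 + 20) gives (2,1) = 70.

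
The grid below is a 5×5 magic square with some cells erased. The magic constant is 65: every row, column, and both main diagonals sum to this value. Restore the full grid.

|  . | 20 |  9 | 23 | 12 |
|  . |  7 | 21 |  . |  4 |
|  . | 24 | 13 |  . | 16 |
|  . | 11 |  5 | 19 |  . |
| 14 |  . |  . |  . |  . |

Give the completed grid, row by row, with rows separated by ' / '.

1 20 9 23 12 / 18 7 21 15 4 / 10 24 13 2 16 / 22 11 5 19 8 / 14 3 17 6 25

The remaining cell in row 1 is (1,1) = 65 − 64 = 1.
From column 2, 65 − (20 + 7 + 24 + 11) gives (5,2) = 3.
Using column 3: 9 + 21 + 13 + 5 + ? → (5,3) = 65 − 48 = 17.
Main diagonal must total 65; the given cells sum to 40, so (5,5) = 25.
Anti-diagonal must total 65; the given cells sum to 50, so (2,4) = 15.
Row 2 must total 65; the given cells sum to 47, so (2,1) = 18.
Using row 5: 14 + 3 + 17 + 25 + ? → (5,4) = 65 − 59 = 6.
Column 4: 23 + 15 + 19 + 6 + ? = 65, so (3,4) = 2.
From column 5, 65 − (12 + 4 + 16 + 25) gives (4,5) = 8.
From row 3, 65 − (24 + 13 + 2 + 16) gives (3,1) = 10.
Using row 4: 11 + 5 + 19 + 8 + ? → (4,1) = 65 − 43 = 22.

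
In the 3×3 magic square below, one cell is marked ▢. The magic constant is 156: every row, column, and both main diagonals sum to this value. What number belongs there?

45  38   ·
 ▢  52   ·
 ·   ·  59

80

Using row 1: 45 + 38 + ? → (1,3) = 156 − 83 = 73.
Using column 2: 38 + 52 + ? → (3,2) = 156 − 90 = 66.
The remaining cell in column 3 is (2,3) = 156 − 132 = 24.
Anti-diagonal needs 156; the known cells sum to 125, so (3,1) = 31.
Row 2: 52 + 24 + ? = 156, so (2,1) = 80.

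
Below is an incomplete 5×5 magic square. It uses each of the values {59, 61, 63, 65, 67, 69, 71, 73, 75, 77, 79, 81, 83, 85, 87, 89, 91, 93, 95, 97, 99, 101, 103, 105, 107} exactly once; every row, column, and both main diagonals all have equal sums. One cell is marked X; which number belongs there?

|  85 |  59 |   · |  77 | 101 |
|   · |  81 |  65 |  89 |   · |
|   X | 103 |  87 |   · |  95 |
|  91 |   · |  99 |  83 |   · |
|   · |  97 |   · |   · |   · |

The 25 entries sum to 2075, so each line sums to 2075/5 = 415.
Using row 1: 85 + 59 + 77 + 101 + ? → (1,3) = 415 − 322 = 93.
Column 2 needs 415; the known cells sum to 340, so (4,2) = 75.
The remaining cell in column 3 is (5,3) = 415 − 344 = 71.
From main diagonal, 415 − (85 + 81 + 87 + 83) gives (5,5) = 79.
Using anti-diagonal: 101 + 89 + 87 + 75 + ? → (5,1) = 415 − 352 = 63.
Row 4 must total 415; the given cells sum to 348, so (4,5) = 67.
The remaining cell in row 5 is (5,4) = 415 − 310 = 105.
Column 4 must total 415; the given cells sum to 354, so (3,4) = 61.
Column 5 needs 415; the known cells sum to 342, so (2,5) = 73.
From row 2, 415 − (81 + 65 + 89 + 73) gives (2,1) = 107.
From row 3, 415 − (103 + 87 + 61 + 95) gives (3,1) = 69.

69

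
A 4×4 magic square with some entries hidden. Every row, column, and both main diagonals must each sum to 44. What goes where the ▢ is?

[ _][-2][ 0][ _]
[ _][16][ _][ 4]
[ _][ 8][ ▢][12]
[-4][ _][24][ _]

Column 2 must total 44; the given cells sum to 22, so (4,2) = 22.
Row 4 needs 44; the known cells sum to 42, so (4,4) = 2.
Column 4 needs 44; the known cells sum to 18, so (1,4) = 26.
Anti-diagonal must total 44; the given cells sum to 30, so (2,3) = 14.
From row 1, 44 − (-2 + 0 + 26) gives (1,1) = 20.
Row 2 needs 44; the known cells sum to 34, so (2,1) = 10.
From column 1, 44 − (20 + 10 + (-4)) gives (3,1) = 18.
Column 3 needs 44; the known cells sum to 38, so (3,3) = 6.

6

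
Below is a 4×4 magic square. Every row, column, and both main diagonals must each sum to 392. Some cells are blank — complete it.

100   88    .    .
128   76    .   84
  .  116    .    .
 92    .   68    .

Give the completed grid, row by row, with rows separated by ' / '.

100 88 124 80 / 128 76 104 84 / 72 116 96 108 / 92 112 68 120

Using row 2: 128 + 76 + 84 + ? → (2,3) = 392 − 288 = 104.
Using column 1: 100 + 128 + 92 + ? → (3,1) = 392 − 320 = 72.
The remaining cell in column 2 is (4,2) = 392 − 280 = 112.
Anti-diagonal must total 392; the given cells sum to 312, so (1,4) = 80.
Row 1 needs 392; the known cells sum to 268, so (1,3) = 124.
Row 4 must total 392; the given cells sum to 272, so (4,4) = 120.
From column 3, 392 − (124 + 104 + 68) gives (3,3) = 96.
Using column 4: 80 + 84 + 120 + ? → (3,4) = 392 − 284 = 108.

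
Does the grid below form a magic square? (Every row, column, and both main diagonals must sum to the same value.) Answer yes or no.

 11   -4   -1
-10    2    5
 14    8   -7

Row 1: 11 + (-4) + (-1) = 6.
Row 2: -10 + 2 + 5 = -3.
Row 3: 14 + 8 + (-7) = 15.
Column 1: 11 + (-10) + 14 = 15.
Column 2: -4 + 2 + 8 = 6.
Column 3: -1 + 5 + (-7) = -3.
Main diagonal: 11 + 2 + (-7) = 6.
Anti-diagonal: -1 + 2 + 14 = 15.

No — column 3 sums to -3 but column 2 sums to 6.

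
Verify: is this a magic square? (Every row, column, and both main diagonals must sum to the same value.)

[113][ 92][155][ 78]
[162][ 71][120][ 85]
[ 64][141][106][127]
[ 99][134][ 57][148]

Row 1: 113 + 92 + 155 + 78 = 438.
Row 2: 162 + 71 + 120 + 85 = 438.
Row 3: 64 + 141 + 106 + 127 = 438.
Row 4: 99 + 134 + 57 + 148 = 438.
Column 1: 113 + 162 + 64 + 99 = 438.
Column 2: 92 + 71 + 141 + 134 = 438.
Column 3: 155 + 120 + 106 + 57 = 438.
Column 4: 78 + 85 + 127 + 148 = 438.
Main diagonal: 113 + 71 + 106 + 148 = 438.
Anti-diagonal: 78 + 120 + 141 + 99 = 438.
All lines sum to 438.

Yes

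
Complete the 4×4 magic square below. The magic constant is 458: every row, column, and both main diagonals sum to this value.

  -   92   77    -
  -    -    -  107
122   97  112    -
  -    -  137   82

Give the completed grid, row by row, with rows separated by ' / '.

From row 3, 458 − (122 + 97 + 112) gives (3,4) = 127.
Column 3 must total 458; the given cells sum to 326, so (2,3) = 132.
From column 4, 458 − (107 + 127 + 82) gives (1,4) = 142.
Anti-diagonal must total 458; the given cells sum to 371, so (4,1) = 87.
From row 1, 458 − (92 + 77 + 142) gives (1,1) = 147.
Row 4: 87 + 137 + 82 + ? = 458, so (4,2) = 152.
From column 1, 458 − (147 + 122 + 87) gives (2,1) = 102.
Column 2: 92 + 97 + 152 + ? = 458, so (2,2) = 117.

147 92 77 142 / 102 117 132 107 / 122 97 112 127 / 87 152 137 82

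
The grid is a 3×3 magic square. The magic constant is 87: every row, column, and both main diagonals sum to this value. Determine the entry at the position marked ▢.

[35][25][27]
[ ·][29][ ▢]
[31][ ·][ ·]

Column 1 needs 87; the known cells sum to 66, so (2,1) = 21.
Column 2 needs 87; the known cells sum to 54, so (3,2) = 33.
Main diagonal needs 87; the known cells sum to 64, so (3,3) = 23.
Using row 2: 21 + 29 + ? → (2,3) = 87 − 50 = 37.

37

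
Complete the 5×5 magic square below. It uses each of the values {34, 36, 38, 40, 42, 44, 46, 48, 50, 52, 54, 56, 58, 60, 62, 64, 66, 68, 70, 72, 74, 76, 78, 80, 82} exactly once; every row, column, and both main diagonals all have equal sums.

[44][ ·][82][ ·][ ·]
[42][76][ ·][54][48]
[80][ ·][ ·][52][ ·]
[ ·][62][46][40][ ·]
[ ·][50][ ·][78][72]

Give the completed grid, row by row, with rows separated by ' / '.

The 25 entries sum to 1450, so each line sums to 1450/5 = 290.
Using row 2: 42 + 76 + 54 + 48 + ? → (2,3) = 290 − 220 = 70.
Using column 4: 54 + 52 + 40 + 78 + ? → (1,4) = 290 − 224 = 66.
The remaining cell in main diagonal is (3,3) = 290 − 232 = 58.
The remaining cell in column 3 is (5,3) = 290 − 256 = 34.
From row 5, 290 − (50 + 34 + 78 + 72) gives (5,1) = 56.
From column 1, 290 − (44 + 42 + 80 + 56) gives (4,1) = 68.
From anti-diagonal, 290 − (54 + 58 + 62 + 56) gives (1,5) = 60.
Using row 1: 44 + 82 + 66 + 60 + ? → (1,2) = 290 − 252 = 38.
Row 4 must total 290; the given cells sum to 216, so (4,5) = 74.
From column 2, 290 − (38 + 76 + 62 + 50) gives (3,2) = 64.
Column 5 needs 290; the known cells sum to 254, so (3,5) = 36.

44 38 82 66 60 / 42 76 70 54 48 / 80 64 58 52 36 / 68 62 46 40 74 / 56 50 34 78 72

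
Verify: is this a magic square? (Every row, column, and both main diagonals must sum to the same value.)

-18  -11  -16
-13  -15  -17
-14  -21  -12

Row 1: -18 + (-11) + (-16) = -45.
Row 2: -13 + (-15) + (-17) = -45.
Row 3: -14 + (-21) + (-12) = -47.
Column 1: -18 + (-13) + (-14) = -45.
Column 2: -11 + (-15) + (-21) = -47.
Column 3: -16 + (-17) + (-12) = -45.
Main diagonal: -18 + (-15) + (-12) = -45.
Anti-diagonal: -16 + (-15) + (-14) = -45.

No — row 3 sums to -47 but column 3 sums to -45.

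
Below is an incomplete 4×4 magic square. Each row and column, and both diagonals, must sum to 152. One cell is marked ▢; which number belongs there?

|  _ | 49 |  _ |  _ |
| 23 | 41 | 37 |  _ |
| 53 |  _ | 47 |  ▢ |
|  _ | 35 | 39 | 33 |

The remaining cell in row 2 is (2,4) = 152 − 101 = 51.
The remaining cell in row 4 is (4,1) = 152 − 107 = 45.
The remaining cell in column 1 is (1,1) = 152 − 121 = 31.
Column 2 must total 152; the given cells sum to 125, so (3,2) = 27.
From column 3, 152 − (37 + 47 + 39) gives (1,3) = 29.
Anti-diagonal needs 152; the known cells sum to 109, so (1,4) = 43.
From row 3, 152 − (53 + 27 + 47) gives (3,4) = 25.

25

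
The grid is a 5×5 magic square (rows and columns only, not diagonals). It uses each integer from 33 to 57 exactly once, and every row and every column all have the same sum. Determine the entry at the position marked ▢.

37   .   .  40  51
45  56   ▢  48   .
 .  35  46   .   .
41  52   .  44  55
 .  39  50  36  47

42

The entries are 33 through 57, which sum to 1125, so each line sums to 1125/5 = 225.
From row 4, 225 − (41 + 52 + 44 + 55) gives (4,3) = 33.
Using row 5: 39 + 50 + 36 + 47 + ? → (5,1) = 225 − 172 = 53.
Column 1: 37 + 45 + 41 + 53 + ? = 225, so (3,1) = 49.
Column 2: 56 + 35 + 52 + 39 + ? = 225, so (1,2) = 43.
Using column 4: 40 + 48 + 44 + 36 + ? → (3,4) = 225 − 168 = 57.
Row 1 must total 225; the given cells sum to 171, so (1,3) = 54.
Using row 3: 49 + 35 + 46 + 57 + ? → (3,5) = 225 − 187 = 38.
From column 3, 225 − (54 + 46 + 33 + 50) gives (2,3) = 42.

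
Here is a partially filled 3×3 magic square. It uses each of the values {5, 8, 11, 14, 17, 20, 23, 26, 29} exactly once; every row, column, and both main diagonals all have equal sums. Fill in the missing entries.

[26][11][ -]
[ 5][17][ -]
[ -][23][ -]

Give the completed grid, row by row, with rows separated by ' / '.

26 11 14 / 5 17 29 / 20 23 8

The 9 entries sum to 153, so each line sums to 153/3 = 51.
The remaining cell in row 1 is (1,3) = 51 − 37 = 14.
Row 2: 5 + 17 + ? = 51, so (2,3) = 29.
Column 1 needs 51; the known cells sum to 31, so (3,1) = 20.
Column 3: 14 + 29 + ? = 51, so (3,3) = 8.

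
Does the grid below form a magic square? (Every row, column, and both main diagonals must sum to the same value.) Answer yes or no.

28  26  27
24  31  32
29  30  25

Row 1: 28 + 26 + 27 = 81.
Row 2: 24 + 31 + 32 = 87.
Row 3: 29 + 30 + 25 = 84.
Column 1: 28 + 24 + 29 = 81.
Column 2: 26 + 31 + 30 = 87.
Column 3: 27 + 32 + 25 = 84.
Main diagonal: 28 + 31 + 25 = 84.
Anti-diagonal: 27 + 31 + 29 = 87.

No — main diagonal sums to 84 but row 1 sums to 81.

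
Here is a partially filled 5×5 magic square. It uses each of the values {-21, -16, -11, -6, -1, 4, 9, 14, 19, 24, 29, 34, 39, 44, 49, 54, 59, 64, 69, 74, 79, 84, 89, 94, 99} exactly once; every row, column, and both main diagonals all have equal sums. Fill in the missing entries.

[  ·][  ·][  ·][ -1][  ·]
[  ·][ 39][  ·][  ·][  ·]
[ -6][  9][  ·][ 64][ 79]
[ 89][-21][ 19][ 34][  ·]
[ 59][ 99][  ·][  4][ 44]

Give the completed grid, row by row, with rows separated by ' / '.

29 69 84 -1 14 / 24 39 54 94 -16 / -6 9 49 64 79 / 89 -21 19 34 74 / 59 99 -11 4 44

The 25 entries sum to 975, so each line sums to 975/5 = 195.
From row 3, 195 − (-6 + 9 + 64 + 79) gives (3,3) = 49.
Row 4: 89 + (-21) + 19 + 34 + ? = 195, so (4,5) = 74.
Row 5 needs 195; the known cells sum to 206, so (5,3) = -11.
Column 2 needs 195; the known cells sum to 126, so (1,2) = 69.
From column 4, 195 − (-1 + 64 + 34 + 4) gives (2,4) = 94.
Main diagonal needs 195; the known cells sum to 166, so (1,1) = 29.
Using anti-diagonal: 94 + 49 + (-21) + 59 + ? → (1,5) = 195 − 181 = 14.
Row 1 must total 195; the given cells sum to 111, so (1,3) = 84.
The remaining cell in column 1 is (2,1) = 195 − 171 = 24.
Column 3 must total 195; the given cells sum to 141, so (2,3) = 54.
From column 5, 195 − (14 + 79 + 74 + 44) gives (2,5) = -16.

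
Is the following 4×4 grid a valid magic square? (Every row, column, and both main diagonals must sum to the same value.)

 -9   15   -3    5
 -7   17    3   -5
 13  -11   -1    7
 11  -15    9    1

No — main diagonal sums to 8 but row 4 sums to 6.

Row 1: -9 + 15 + (-3) + 5 = 8.
Row 2: -7 + 17 + 3 + (-5) = 8.
Row 3: 13 + (-11) + (-1) + 7 = 8.
Row 4: 11 + (-15) + 9 + 1 = 6.
Column 1: -9 + (-7) + 13 + 11 = 8.
Column 2: 15 + 17 + (-11) + (-15) = 6.
Column 3: -3 + 3 + (-1) + 9 = 8.
Column 4: 5 + (-5) + 7 + 1 = 8.
Main diagonal: -9 + 17 + (-1) + 1 = 8.
Anti-diagonal: 5 + 3 + (-11) + 11 = 8.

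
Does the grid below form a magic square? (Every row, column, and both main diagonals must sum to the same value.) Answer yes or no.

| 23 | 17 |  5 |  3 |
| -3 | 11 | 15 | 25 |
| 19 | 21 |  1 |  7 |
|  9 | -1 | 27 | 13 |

Yes

Row 1: 23 + 17 + 5 + 3 = 48.
Row 2: -3 + 11 + 15 + 25 = 48.
Row 3: 19 + 21 + 1 + 7 = 48.
Row 4: 9 + (-1) + 27 + 13 = 48.
Column 1: 23 + (-3) + 19 + 9 = 48.
Column 2: 17 + 11 + 21 + (-1) = 48.
Column 3: 5 + 15 + 1 + 27 = 48.
Column 4: 3 + 25 + 7 + 13 = 48.
Main diagonal: 23 + 11 + 1 + 13 = 48.
Anti-diagonal: 3 + 15 + 21 + 9 = 48.
All lines sum to 48.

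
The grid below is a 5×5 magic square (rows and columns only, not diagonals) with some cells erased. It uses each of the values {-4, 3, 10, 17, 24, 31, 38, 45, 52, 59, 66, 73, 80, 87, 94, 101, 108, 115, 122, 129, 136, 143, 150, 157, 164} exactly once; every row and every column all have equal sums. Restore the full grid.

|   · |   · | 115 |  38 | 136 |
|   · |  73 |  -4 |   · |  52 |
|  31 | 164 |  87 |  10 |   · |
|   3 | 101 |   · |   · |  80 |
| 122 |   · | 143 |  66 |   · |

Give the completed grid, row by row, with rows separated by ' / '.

94 17 115 38 136 / 150 73 -4 129 52 / 31 164 87 10 108 / 3 101 59 157 80 / 122 45 143 66 24

The 25 entries sum to 2000, so each line sums to 2000/5 = 400.
From row 3, 400 − (31 + 164 + 87 + 10) gives (3,5) = 108.
Column 3: 115 + (-4) + 87 + 143 + ? = 400, so (4,3) = 59.
Using column 5: 136 + 52 + 108 + 80 + ? → (5,5) = 400 − 376 = 24.
Using row 4: 3 + 101 + 59 + 80 + ? → (4,4) = 400 − 243 = 157.
Using row 5: 122 + 143 + 66 + 24 + ? → (5,2) = 400 − 355 = 45.
Column 2 needs 400; the known cells sum to 383, so (1,2) = 17.
From column 4, 400 − (38 + 10 + 157 + 66) gives (2,4) = 129.
The remaining cell in row 1 is (1,1) = 400 − 306 = 94.
Row 2 needs 400; the known cells sum to 250, so (2,1) = 150.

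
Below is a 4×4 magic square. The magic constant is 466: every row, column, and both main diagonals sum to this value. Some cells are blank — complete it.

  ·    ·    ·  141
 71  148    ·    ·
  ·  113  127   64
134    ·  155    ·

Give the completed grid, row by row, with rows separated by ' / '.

99 120 106 141 / 71 148 78 169 / 162 113 127 64 / 134 85 155 92

From row 3, 466 − (113 + 127 + 64) gives (3,1) = 162.
The remaining cell in column 1 is (1,1) = 466 − 367 = 99.
Using main diagonal: 99 + 148 + 127 + ? → (4,4) = 466 − 374 = 92.
From anti-diagonal, 466 − (141 + 113 + 134) gives (2,3) = 78.
Using row 2: 71 + 148 + 78 + ? → (2,4) = 466 − 297 = 169.
Using row 4: 134 + 155 + 92 + ? → (4,2) = 466 − 381 = 85.
Column 2 needs 466; the known cells sum to 346, so (1,2) = 120.
The remaining cell in column 3 is (1,3) = 466 − 360 = 106.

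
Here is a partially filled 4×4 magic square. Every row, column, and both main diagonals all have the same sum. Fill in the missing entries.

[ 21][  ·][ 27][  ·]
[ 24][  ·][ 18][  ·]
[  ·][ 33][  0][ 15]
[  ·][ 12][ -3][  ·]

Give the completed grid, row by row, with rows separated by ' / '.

21 6 27 -12 / 24 -9 18 9 / -6 33 0 15 / 3 12 -3 30

Column 3 is already complete: 27 + 18 + 0 + -3 = 42, so that is the magic constant.
Using row 3: 33 + 0 + 15 + ? → (3,1) = 42 − 48 = -6.
The remaining cell in column 1 is (4,1) = 42 − 39 = 3.
From anti-diagonal, 42 − (18 + 33 + 3) gives (1,4) = -12.
Row 1 must total 42; the given cells sum to 36, so (1,2) = 6.
The remaining cell in row 4 is (4,4) = 42 − 12 = 30.
The remaining cell in column 2 is (2,2) = 42 − 51 = -9.
Using column 4: -12 + 15 + 30 + ? → (2,4) = 42 − 33 = 9.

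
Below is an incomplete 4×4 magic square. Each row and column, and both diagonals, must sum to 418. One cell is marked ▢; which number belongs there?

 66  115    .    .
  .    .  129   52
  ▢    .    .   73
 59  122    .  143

From row 4, 418 − (59 + 122 + 143) gives (4,3) = 94.
Column 4: 52 + 73 + 143 + ? = 418, so (1,4) = 150.
The remaining cell in anti-diagonal is (3,2) = 418 − 338 = 80.
The remaining cell in row 1 is (1,3) = 418 − 331 = 87.
Using column 2: 115 + 80 + 122 + ? → (2,2) = 418 − 317 = 101.
Column 3: 87 + 129 + 94 + ? = 418, so (3,3) = 108.
Row 2 needs 418; the known cells sum to 282, so (2,1) = 136.
From row 3, 418 − (80 + 108 + 73) gives (3,1) = 157.

157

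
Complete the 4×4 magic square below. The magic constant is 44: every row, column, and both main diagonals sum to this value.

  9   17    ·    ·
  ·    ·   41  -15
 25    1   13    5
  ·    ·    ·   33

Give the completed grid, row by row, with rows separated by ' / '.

9 17 -3 21 / 29 -11 41 -15 / 25 1 13 5 / -19 37 -7 33

From column 4, 44 − (-15 + 5 + 33) gives (1,4) = 21.
Main diagonal: 9 + 13 + 33 + ? = 44, so (2,2) = -11.
Anti-diagonal needs 44; the known cells sum to 63, so (4,1) = -19.
Row 1: 9 + 17 + 21 + ? = 44, so (1,3) = -3.
Row 2: -11 + 41 + (-15) + ? = 44, so (2,1) = 29.
The remaining cell in column 2 is (4,2) = 44 − 7 = 37.
Using column 3: -3 + 41 + 13 + ? → (4,3) = 44 − 51 = -7.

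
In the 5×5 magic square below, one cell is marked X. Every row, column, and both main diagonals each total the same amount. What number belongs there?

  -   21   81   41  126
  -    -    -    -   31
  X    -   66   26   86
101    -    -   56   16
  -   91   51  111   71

Column 5 is complete and sums to 330; that is the magic constant.
The remaining cell in row 1 is (1,1) = 330 − 269 = 61.
Using row 5: 91 + 51 + 111 + 71 + ? → (5,1) = 330 − 324 = 6.
Column 4 needs 330; the known cells sum to 234, so (2,4) = 96.
Using main diagonal: 61 + 66 + 56 + 71 + ? → (2,2) = 330 − 254 = 76.
From anti-diagonal, 330 − (126 + 96 + 66 + 6) gives (4,2) = 36.
Row 4: 101 + 36 + 56 + 16 + ? = 330, so (4,3) = 121.
Column 2 must total 330; the given cells sum to 224, so (3,2) = 106.
The remaining cell in column 3 is (2,3) = 330 − 319 = 11.
Row 2: 76 + 11 + 96 + 31 + ? = 330, so (2,1) = 116.
Row 3 needs 330; the known cells sum to 284, so (3,1) = 46.

46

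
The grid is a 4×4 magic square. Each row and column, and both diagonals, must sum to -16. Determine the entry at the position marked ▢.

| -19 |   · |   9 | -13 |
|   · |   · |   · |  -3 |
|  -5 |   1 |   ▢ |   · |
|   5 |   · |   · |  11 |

-1

Row 1 must total -16; the given cells sum to -23, so (1,2) = 7.
Column 1 needs -16; the known cells sum to -19, so (2,1) = 3.
Using column 4: -13 + (-3) + 11 + ? → (3,4) = -16 − (-5) = -11.
Using anti-diagonal: -13 + 1 + 5 + ? → (2,3) = -16 − (-7) = -9.
Row 2: 3 + (-9) + (-3) + ? = -16, so (2,2) = -7.
Row 3 needs -16; the known cells sum to -15, so (3,3) = -1.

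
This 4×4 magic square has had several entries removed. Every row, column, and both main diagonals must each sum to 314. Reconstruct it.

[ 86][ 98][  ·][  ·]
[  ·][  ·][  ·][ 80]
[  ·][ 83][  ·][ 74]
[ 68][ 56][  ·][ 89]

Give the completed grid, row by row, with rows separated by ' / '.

Row 4 must total 314; the given cells sum to 213, so (4,3) = 101.
Column 2 must total 314; the given cells sum to 237, so (2,2) = 77.
The remaining cell in column 4 is (1,4) = 314 − 243 = 71.
Main diagonal needs 314; the known cells sum to 252, so (3,3) = 62.
Using anti-diagonal: 71 + 83 + 68 + ? → (2,3) = 314 − 222 = 92.
Row 1 needs 314; the known cells sum to 255, so (1,3) = 59.
From row 2, 314 − (77 + 92 + 80) gives (2,1) = 65.
Row 3 must total 314; the given cells sum to 219, so (3,1) = 95.

86 98 59 71 / 65 77 92 80 / 95 83 62 74 / 68 56 101 89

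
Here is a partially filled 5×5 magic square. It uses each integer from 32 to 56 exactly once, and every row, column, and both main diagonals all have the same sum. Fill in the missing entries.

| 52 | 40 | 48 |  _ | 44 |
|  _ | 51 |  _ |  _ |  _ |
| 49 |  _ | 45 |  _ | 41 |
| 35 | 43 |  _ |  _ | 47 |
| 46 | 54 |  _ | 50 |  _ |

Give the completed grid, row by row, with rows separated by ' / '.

52 40 48 36 44 / 38 51 34 42 55 / 49 32 45 53 41 / 35 43 56 39 47 / 46 54 37 50 33

The entries are 32 through 56, which sum to 1100, so each line sums to 1100/5 = 220.
The remaining cell in row 1 is (1,4) = 220 − 184 = 36.
Using column 1: 52 + 49 + 35 + 46 + ? → (2,1) = 220 − 182 = 38.
From column 2, 220 − (40 + 51 + 43 + 54) gives (3,2) = 32.
Anti-diagonal: 44 + 45 + 43 + 46 + ? = 220, so (2,4) = 42.
Row 3: 49 + 32 + 45 + 41 + ? = 220, so (3,4) = 53.
Column 4 needs 220; the known cells sum to 181, so (4,4) = 39.
Using main diagonal: 52 + 51 + 45 + 39 + ? → (5,5) = 220 − 187 = 33.
Using row 4: 35 + 43 + 39 + 47 + ? → (4,3) = 220 − 164 = 56.
From row 5, 220 − (46 + 54 + 50 + 33) gives (5,3) = 37.
Column 3 must total 220; the given cells sum to 186, so (2,3) = 34.
Column 5: 44 + 41 + 47 + 33 + ? = 220, so (2,5) = 55.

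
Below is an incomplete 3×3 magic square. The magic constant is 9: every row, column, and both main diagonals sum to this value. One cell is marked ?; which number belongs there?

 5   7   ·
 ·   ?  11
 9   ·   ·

3

Row 1 must total 9; the given cells sum to 12, so (1,3) = -3.
Column 1: 5 + 9 + ? = 9, so (2,1) = -5.
Column 3 needs 9; the known cells sum to 8, so (3,3) = 1.
Using main diagonal: 5 + 1 + ? → (2,2) = 9 − 6 = 3.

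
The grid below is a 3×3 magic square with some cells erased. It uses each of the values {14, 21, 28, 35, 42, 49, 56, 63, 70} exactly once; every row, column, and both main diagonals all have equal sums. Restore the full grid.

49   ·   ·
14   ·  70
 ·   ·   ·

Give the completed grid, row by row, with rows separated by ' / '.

The 9 entries sum to 378, so each line sums to 378/3 = 126.
Row 2 needs 126; the known cells sum to 84, so (2,2) = 42.
Using column 1: 49 + 14 + ? → (3,1) = 126 − 63 = 63.
The remaining cell in main diagonal is (3,3) = 126 − 91 = 35.
The remaining cell in anti-diagonal is (1,3) = 126 − 105 = 21.
Row 1 must total 126; the given cells sum to 70, so (1,2) = 56.
The remaining cell in row 3 is (3,2) = 126 − 98 = 28.

49 56 21 / 14 42 70 / 63 28 35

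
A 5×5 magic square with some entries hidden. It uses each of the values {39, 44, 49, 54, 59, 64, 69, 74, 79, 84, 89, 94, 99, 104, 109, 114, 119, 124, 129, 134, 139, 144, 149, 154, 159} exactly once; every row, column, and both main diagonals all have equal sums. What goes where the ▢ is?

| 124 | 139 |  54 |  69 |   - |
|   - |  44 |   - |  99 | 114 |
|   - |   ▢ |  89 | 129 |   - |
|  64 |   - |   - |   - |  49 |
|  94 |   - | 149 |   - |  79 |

74

The 25 entries sum to 2475, so each line sums to 2475/5 = 495.
Row 1 needs 495; the known cells sum to 386, so (1,5) = 109.
Column 5: 109 + 114 + 49 + 79 + ? = 495, so (3,5) = 144.
The remaining cell in main diagonal is (4,4) = 495 − 336 = 159.
Anti-diagonal needs 495; the known cells sum to 391, so (4,2) = 104.
From row 4, 495 − (64 + 104 + 159 + 49) gives (4,3) = 119.
Column 3: 54 + 89 + 119 + 149 + ? = 495, so (2,3) = 84.
Column 4: 69 + 99 + 129 + 159 + ? = 495, so (5,4) = 39.
Row 2: 44 + 84 + 99 + 114 + ? = 495, so (2,1) = 154.
Using row 5: 94 + 149 + 39 + 79 + ? → (5,2) = 495 − 361 = 134.
Column 1 must total 495; the given cells sum to 436, so (3,1) = 59.
Column 2 must total 495; the given cells sum to 421, so (3,2) = 74.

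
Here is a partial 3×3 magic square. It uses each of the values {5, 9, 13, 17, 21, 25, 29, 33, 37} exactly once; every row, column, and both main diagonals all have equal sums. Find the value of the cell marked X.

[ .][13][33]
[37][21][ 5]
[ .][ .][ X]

The 9 entries sum to 189, so each line sums to 189/3 = 63.
Row 1: 13 + 33 + ? = 63, so (1,1) = 17.
The remaining cell in column 1 is (3,1) = 63 − 54 = 9.
Column 2 needs 63; the known cells sum to 34, so (3,2) = 29.
From column 3, 63 − (33 + 5) gives (3,3) = 25.

25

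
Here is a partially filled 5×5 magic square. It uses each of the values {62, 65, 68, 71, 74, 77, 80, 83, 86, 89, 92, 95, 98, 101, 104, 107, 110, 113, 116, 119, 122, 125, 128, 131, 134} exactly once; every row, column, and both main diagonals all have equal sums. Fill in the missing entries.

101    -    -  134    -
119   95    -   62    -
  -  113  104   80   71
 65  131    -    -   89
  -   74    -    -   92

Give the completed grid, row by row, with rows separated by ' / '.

101 77 68 134 110 / 119 95 86 62 128 / 122 113 104 80 71 / 65 131 107 98 89 / 83 74 125 116 92

The 25 entries sum to 2450, so each line sums to 2450/5 = 490.
Using row 3: 113 + 104 + 80 + 71 + ? → (3,1) = 490 − 368 = 122.
The remaining cell in column 1 is (5,1) = 490 − 407 = 83.
Column 2 needs 490; the known cells sum to 413, so (1,2) = 77.
Main diagonal needs 490; the known cells sum to 392, so (4,4) = 98.
Anti-diagonal must total 490; the given cells sum to 380, so (1,5) = 110.
From row 1, 490 − (101 + 77 + 134 + 110) gives (1,3) = 68.
From row 4, 490 − (65 + 131 + 98 + 89) gives (4,3) = 107.
The remaining cell in column 4 is (5,4) = 490 − 374 = 116.
Column 5: 110 + 71 + 89 + 92 + ? = 490, so (2,5) = 128.
Using row 2: 119 + 95 + 62 + 128 + ? → (2,3) = 490 − 404 = 86.
Row 5: 83 + 74 + 116 + 92 + ? = 490, so (5,3) = 125.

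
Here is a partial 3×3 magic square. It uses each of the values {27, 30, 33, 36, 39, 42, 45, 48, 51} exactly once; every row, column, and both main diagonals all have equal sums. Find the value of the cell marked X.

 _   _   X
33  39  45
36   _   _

42

The 9 entries sum to 351, so each line sums to 351/3 = 117.
Column 1 needs 117; the known cells sum to 69, so (1,1) = 48.
From main diagonal, 117 − (48 + 39) gives (3,3) = 30.
From anti-diagonal, 117 − (39 + 36) gives (1,3) = 42.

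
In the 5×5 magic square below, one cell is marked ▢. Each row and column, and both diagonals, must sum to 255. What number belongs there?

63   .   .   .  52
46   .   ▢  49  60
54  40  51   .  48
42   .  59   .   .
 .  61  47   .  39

Row 3: 54 + 40 + 51 + 48 + ? = 255, so (3,4) = 62.
Column 1: 63 + 46 + 54 + 42 + ? = 255, so (5,1) = 50.
The remaining cell in column 5 is (4,5) = 255 − 199 = 56.
The remaining cell in anti-diagonal is (4,2) = 255 − 202 = 53.
The remaining cell in row 4 is (4,4) = 255 − 210 = 45.
The remaining cell in row 5 is (5,4) = 255 − 197 = 58.
From column 4, 255 − (49 + 62 + 45 + 58) gives (1,4) = 41.
Using main diagonal: 63 + 51 + 45 + 39 + ? → (2,2) = 255 − 198 = 57.
Using row 2: 46 + 57 + 49 + 60 + ? → (2,3) = 255 − 212 = 43.

43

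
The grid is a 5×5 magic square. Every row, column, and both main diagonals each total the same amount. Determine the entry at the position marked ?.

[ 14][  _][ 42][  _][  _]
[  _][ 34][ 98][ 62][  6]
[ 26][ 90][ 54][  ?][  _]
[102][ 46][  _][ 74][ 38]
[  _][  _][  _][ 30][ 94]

18

Main diagonal is complete and sums to 270; that is the magic constant.
Row 2 must total 270; the given cells sum to 200, so (2,1) = 70.
Row 4 needs 270; the known cells sum to 260, so (4,3) = 10.
Column 1: 14 + 70 + 26 + 102 + ? = 270, so (5,1) = 58.
From column 3, 270 − (42 + 98 + 54 + 10) gives (5,3) = 66.
The remaining cell in anti-diagonal is (1,5) = 270 − 220 = 50.
Row 5: 58 + 66 + 30 + 94 + ? = 270, so (5,2) = 22.
Column 2 must total 270; the given cells sum to 192, so (1,2) = 78.
The remaining cell in column 5 is (3,5) = 270 − 188 = 82.
The remaining cell in row 1 is (1,4) = 270 − 184 = 86.
Row 3 needs 270; the known cells sum to 252, so (3,4) = 18.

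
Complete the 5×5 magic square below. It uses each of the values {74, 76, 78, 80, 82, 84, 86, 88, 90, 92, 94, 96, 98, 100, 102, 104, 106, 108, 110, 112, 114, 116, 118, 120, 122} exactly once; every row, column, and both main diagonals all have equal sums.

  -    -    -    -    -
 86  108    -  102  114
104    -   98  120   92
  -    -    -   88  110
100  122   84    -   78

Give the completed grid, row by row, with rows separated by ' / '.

The 25 entries sum to 2450, so each line sums to 2450/5 = 490.
Using row 2: 86 + 108 + 102 + 114 + ? → (2,3) = 490 − 410 = 80.
Row 3 needs 490; the known cells sum to 414, so (3,2) = 76.
Using row 5: 100 + 122 + 84 + 78 + ? → (5,4) = 490 − 384 = 106.
Using column 4: 102 + 120 + 88 + 106 + ? → (1,4) = 490 − 416 = 74.
Column 5 must total 490; the given cells sum to 394, so (1,5) = 96.
From main diagonal, 490 − (108 + 98 + 88 + 78) gives (1,1) = 118.
The remaining cell in anti-diagonal is (4,2) = 490 − 396 = 94.
Column 1 must total 490; the given cells sum to 408, so (4,1) = 82.
Column 2 needs 490; the known cells sum to 400, so (1,2) = 90.
Using row 1: 118 + 90 + 74 + 96 + ? → (1,3) = 490 − 378 = 112.
Using row 4: 82 + 94 + 88 + 110 + ? → (4,3) = 490 − 374 = 116.

118 90 112 74 96 / 86 108 80 102 114 / 104 76 98 120 92 / 82 94 116 88 110 / 100 122 84 106 78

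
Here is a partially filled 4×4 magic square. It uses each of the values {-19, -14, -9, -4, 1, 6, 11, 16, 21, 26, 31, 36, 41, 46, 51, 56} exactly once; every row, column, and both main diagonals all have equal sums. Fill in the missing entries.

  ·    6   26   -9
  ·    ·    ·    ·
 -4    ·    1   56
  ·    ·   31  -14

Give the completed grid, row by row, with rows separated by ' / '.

The 16 entries sum to 296, so each line sums to 296/4 = 74.
From row 1, 74 − (6 + 26 + (-9)) gives (1,1) = 51.
The remaining cell in row 3 is (3,2) = 74 − 53 = 21.
From column 3, 74 − (26 + 1 + 31) gives (2,3) = 16.
Column 4: -9 + 56 + (-14) + ? = 74, so (2,4) = 41.
From main diagonal, 74 − (51 + 1 + (-14)) gives (2,2) = 36.
Anti-diagonal: -9 + 16 + 21 + ? = 74, so (4,1) = 46.
The remaining cell in row 2 is (2,1) = 74 − 93 = -19.
From row 4, 74 − (46 + 31 + (-14)) gives (4,2) = 11.

51 6 26 -9 / -19 36 16 41 / -4 21 1 56 / 46 11 31 -14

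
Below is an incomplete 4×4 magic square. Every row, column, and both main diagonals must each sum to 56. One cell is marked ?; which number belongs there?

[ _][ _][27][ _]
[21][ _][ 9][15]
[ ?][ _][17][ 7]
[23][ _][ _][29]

From row 2, 56 − (21 + 9 + 15) gives (2,2) = 11.
From column 3, 56 − (27 + 9 + 17) gives (4,3) = 3.
Column 4: 15 + 7 + 29 + ? = 56, so (1,4) = 5.
Main diagonal: 11 + 17 + 29 + ? = 56, so (1,1) = -1.
Anti-diagonal needs 56; the known cells sum to 37, so (3,2) = 19.
From row 1, 56 − (-1 + 27 + 5) gives (1,2) = 25.
Using row 3: 19 + 17 + 7 + ? → (3,1) = 56 − 43 = 13.

13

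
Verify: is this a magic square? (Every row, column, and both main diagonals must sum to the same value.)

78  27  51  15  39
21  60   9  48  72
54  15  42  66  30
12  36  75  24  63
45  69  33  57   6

Row 1: 78 + 27 + 51 + 15 + 39 = 210.
Row 2: 21 + 60 + 9 + 48 + 72 = 210.
Row 3: 54 + 15 + 42 + 66 + 30 = 207.
Row 4: 12 + 36 + 75 + 24 + 63 = 210.
Row 5: 45 + 69 + 33 + 57 + 6 = 210.
Column 1: 78 + 21 + 54 + 12 + 45 = 210.
Column 2: 27 + 60 + 15 + 36 + 69 = 207.
Column 3: 51 + 9 + 42 + 75 + 33 = 210.
Column 4: 15 + 48 + 66 + 24 + 57 = 210.
Column 5: 39 + 72 + 30 + 63 + 6 = 210.
Main diagonal: 78 + 60 + 42 + 24 + 6 = 210.
Anti-diagonal: 39 + 48 + 42 + 36 + 45 = 210.

No — row 2 sums to 210 but column 2 sums to 207.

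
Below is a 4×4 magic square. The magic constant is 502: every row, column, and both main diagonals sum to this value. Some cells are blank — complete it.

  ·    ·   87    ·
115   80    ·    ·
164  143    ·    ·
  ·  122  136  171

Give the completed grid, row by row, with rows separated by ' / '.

The remaining cell in row 4 is (4,1) = 502 − 429 = 73.
The remaining cell in column 1 is (1,1) = 502 − 352 = 150.
Column 2 needs 502; the known cells sum to 345, so (1,2) = 157.
Main diagonal: 150 + 80 + 171 + ? = 502, so (3,3) = 101.
Using row 1: 150 + 157 + 87 + ? → (1,4) = 502 − 394 = 108.
Row 3 must total 502; the given cells sum to 408, so (3,4) = 94.
From column 3, 502 − (87 + 101 + 136) gives (2,3) = 178.
From column 4, 502 − (108 + 94 + 171) gives (2,4) = 129.

150 157 87 108 / 115 80 178 129 / 164 143 101 94 / 73 122 136 171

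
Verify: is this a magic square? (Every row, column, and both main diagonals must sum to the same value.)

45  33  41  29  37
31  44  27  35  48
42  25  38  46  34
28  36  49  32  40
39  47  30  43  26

Row 1: 45 + 33 + 41 + 29 + 37 = 185.
Row 2: 31 + 44 + 27 + 35 + 48 = 185.
Row 3: 42 + 25 + 38 + 46 + 34 = 185.
Row 4: 28 + 36 + 49 + 32 + 40 = 185.
Row 5: 39 + 47 + 30 + 43 + 26 = 185.
Column 1: 45 + 31 + 42 + 28 + 39 = 185.
Column 2: 33 + 44 + 25 + 36 + 47 = 185.
Column 3: 41 + 27 + 38 + 49 + 30 = 185.
Column 4: 29 + 35 + 46 + 32 + 43 = 185.
Column 5: 37 + 48 + 34 + 40 + 26 = 185.
Main diagonal: 45 + 44 + 38 + 32 + 26 = 185.
Anti-diagonal: 37 + 35 + 38 + 36 + 39 = 185.
All lines sum to 185.

Yes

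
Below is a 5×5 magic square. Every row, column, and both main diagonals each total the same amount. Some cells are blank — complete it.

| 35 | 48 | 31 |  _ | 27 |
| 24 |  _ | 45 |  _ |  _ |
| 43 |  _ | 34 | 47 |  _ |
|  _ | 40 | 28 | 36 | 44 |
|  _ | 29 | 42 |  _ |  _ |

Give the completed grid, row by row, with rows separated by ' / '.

Column 3 is already complete: 31 + 45 + 34 + 28 + 42 = 180, so that is the magic constant.
Using row 1: 35 + 48 + 31 + 27 + ? → (1,4) = 180 − 141 = 39.
From row 4, 180 − (40 + 28 + 36 + 44) gives (4,1) = 32.
The remaining cell in column 1 is (5,1) = 180 − 134 = 46.
Anti-diagonal must total 180; the given cells sum to 147, so (2,4) = 33.
From column 4, 180 − (39 + 33 + 47 + 36) gives (5,4) = 25.
From row 5, 180 − (46 + 29 + 42 + 25) gives (5,5) = 38.
Main diagonal must total 180; the given cells sum to 143, so (2,2) = 37.
Using row 2: 24 + 37 + 45 + 33 + ? → (2,5) = 180 − 139 = 41.
Using column 2: 48 + 37 + 40 + 29 + ? → (3,2) = 180 − 154 = 26.
Column 5: 27 + 41 + 44 + 38 + ? = 180, so (3,5) = 30.

35 48 31 39 27 / 24 37 45 33 41 / 43 26 34 47 30 / 32 40 28 36 44 / 46 29 42 25 38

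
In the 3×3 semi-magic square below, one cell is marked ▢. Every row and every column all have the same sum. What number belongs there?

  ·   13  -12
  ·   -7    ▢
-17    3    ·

Column 2 is complete and sums to 9; that is the magic constant.
Row 1: 13 + (-12) + ? = 9, so (1,1) = 8.
Row 3 needs 9; the known cells sum to -14, so (3,3) = 23.
The remaining cell in column 1 is (2,1) = 9 − (-9) = 18.
Column 3: -12 + 23 + ? = 9, so (2,3) = -2.

-2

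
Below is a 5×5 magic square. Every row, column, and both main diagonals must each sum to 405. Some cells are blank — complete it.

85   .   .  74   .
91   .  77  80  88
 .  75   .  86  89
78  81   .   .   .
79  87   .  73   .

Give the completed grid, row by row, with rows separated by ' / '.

85 93 71 74 82 / 91 69 77 80 88 / 72 75 83 86 89 / 78 81 84 92 70 / 79 87 90 73 76

Row 2: 91 + 77 + 80 + 88 + ? = 405, so (2,2) = 69.
The remaining cell in column 1 is (3,1) = 405 − 333 = 72.
From column 2, 405 − (69 + 75 + 81 + 87) gives (1,2) = 93.
Using column 4: 74 + 80 + 86 + 73 + ? → (4,4) = 405 − 313 = 92.
Row 3: 72 + 75 + 86 + 89 + ? = 405, so (3,3) = 83.
Using main diagonal: 85 + 69 + 83 + 92 + ? → (5,5) = 405 − 329 = 76.
Anti-diagonal must total 405; the given cells sum to 323, so (1,5) = 82.
Using row 1: 85 + 93 + 74 + 82 + ? → (1,3) = 405 − 334 = 71.
Row 5 must total 405; the given cells sum to 315, so (5,3) = 90.
The remaining cell in column 3 is (4,3) = 405 − 321 = 84.
The remaining cell in column 5 is (4,5) = 405 − 335 = 70.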